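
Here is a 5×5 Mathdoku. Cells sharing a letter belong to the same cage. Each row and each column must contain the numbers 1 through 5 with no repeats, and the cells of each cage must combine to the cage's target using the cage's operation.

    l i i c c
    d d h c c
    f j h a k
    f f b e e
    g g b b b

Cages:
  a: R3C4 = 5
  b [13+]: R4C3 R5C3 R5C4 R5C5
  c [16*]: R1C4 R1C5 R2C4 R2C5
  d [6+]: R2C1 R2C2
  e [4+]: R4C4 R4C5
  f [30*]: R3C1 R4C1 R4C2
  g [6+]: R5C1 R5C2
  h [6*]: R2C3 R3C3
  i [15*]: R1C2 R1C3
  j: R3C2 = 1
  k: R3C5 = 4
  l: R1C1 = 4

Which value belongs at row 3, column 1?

3

L is a freebie, which forces R1C1 = 4.
Cage j is a single given cell, which forces R3C2 = 1.
Cage a is given, which forces R3C4 = 5.
Cage k is a single given cell, so R3C5 = 4.
Cage c has product 16, which forces R1C4 = 2.
Cage c has product 16; hence R1C5 = 1.
The 4 cells of cage c must have product 16, so R2C4 = 4.
Cage c needs product 16, which forces R2C5 = 2.
Column 5 already has 1; hence R4C5 = 3.
3 is placed in column 5, leaving R5C5 = 5.
Row 2 now contains 2, so R2C1 = 1.
Row 2 already has 4, leaving R2C2 = 5.
Row 2 now contains 2, which forces R2C3 = 3.
The 3 cells of cage f must have product 30; hence R3C1 = 3.
The two cells of cage h must have product 6, so R3C3 = 2.
Column 2 already has 5, leaving R4C2 = 2.
3 is placed in row 4, which forces R4C4 = 1.
Cage g needs two cells with sum 6, leaving R5C1 = 2.
5 is placed in row 5, so R5C2 = 4.
Row 5 now contains 4; hence R5C3 = 1.
Column 4 already has 1, so R5C4 = 3.
Column 2 already has 5, so R1C2 = 3.
Column 3 now contains 3, so R1C3 = 5.
Row 4 already has 2, so R4C1 = 5.
The 4 cells of cage b must have sum 13; hence R4C3 = 4.
Filled in: 4 3 5 2 1 / 1 5 3 4 2 / 3 1 2 5 4 / 5 2 4 1 3 / 2 4 1 3 5.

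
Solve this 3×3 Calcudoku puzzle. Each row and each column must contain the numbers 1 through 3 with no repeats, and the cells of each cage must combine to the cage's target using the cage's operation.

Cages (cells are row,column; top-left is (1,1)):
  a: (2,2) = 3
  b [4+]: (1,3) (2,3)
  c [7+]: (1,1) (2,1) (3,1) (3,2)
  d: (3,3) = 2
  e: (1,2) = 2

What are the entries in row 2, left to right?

Cage e is given, leaving (1,2) = 2.
Cage a is given, leaving (2,2) = 3.
3 is placed in row 2, leaving (2,3) = 1.
The 4 cells of cage c must have sum 7, which forces (3,2) = 1.
D is a freebie, so (3,3) = 2.
Cage c needs sum 7; hence (1,1) = 1.
1 is placed in column 3, so (1,3) = 3.
Row 2 already has 1, which forces (2,1) = 2.
Row 3 now contains 2, leaving (3,1) = 3.
Completed grid: 1 2 3 / 2 3 1 / 3 1 2.

2 3 1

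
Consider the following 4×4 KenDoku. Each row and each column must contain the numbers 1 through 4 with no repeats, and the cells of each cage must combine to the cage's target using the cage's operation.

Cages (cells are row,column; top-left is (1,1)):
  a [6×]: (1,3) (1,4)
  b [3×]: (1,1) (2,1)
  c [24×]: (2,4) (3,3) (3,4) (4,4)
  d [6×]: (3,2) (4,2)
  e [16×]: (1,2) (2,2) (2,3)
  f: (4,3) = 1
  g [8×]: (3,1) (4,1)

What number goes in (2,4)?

2

F is a freebie, which forces (4,3) = 1.
The only place for 1 in row 1 is (1,1).
Column 1 already has 1, which forces (2,1) = 3.
Row 1 needs a 4, and only (1,2) is open for it.
4 is placed in column 2, which forces (2,2) = 1.
Cage e needs product 16, so (2,3) = 4.
4 is placed in row 2, which forces (2,4) = 2.
Cage a needs two cells with product 6, which forces (1,3) = 2.
Column 4 now contains 2, so (1,4) = 3.
Cage c needs product 24, leaving (3,3) = 3.
Cage c needs product 24, leaving (3,4) = 1.
The 4 cells of cage c must have product 24, so (4,4) = 4.
Cage g needs two cells with product 8; hence (3,1) = 4.
3 is placed in row 3; hence (3,2) = 2.
4 is placed in row 4; hence (4,1) = 2.
The two cells of cage d must have product 6; hence (4,2) = 3.
Completed grid: 1 4 2 3 / 3 1 4 2 / 4 2 3 1 / 2 3 1 4.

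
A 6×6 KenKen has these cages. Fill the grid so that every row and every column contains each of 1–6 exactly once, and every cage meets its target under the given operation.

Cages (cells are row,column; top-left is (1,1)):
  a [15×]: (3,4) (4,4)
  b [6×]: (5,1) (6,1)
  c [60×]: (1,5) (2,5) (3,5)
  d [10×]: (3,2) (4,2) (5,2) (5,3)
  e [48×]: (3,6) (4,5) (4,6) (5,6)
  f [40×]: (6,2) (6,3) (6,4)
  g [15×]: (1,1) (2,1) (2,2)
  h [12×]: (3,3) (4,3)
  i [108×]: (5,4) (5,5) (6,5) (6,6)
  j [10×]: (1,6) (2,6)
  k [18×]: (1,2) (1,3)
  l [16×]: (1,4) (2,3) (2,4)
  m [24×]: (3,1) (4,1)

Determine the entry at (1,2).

6

The 4 cells of cage d must have product 10; hence (5,3) = 1.
Row 1 needs a 1, and only (1,1) is open for it.
The only place for 1 in row 2 is (2,4).
Cage l needs product 16, so (1,4) = 4.
Cage l needs product 16, so (2,3) = 4.
Cage f has product 40, so (6,2) = 4.
The only place for 6 in row 2 is (2,5).
In row 2, 2 can only go at (2,6), so (2,6) = 2.
Column 6 already has 2, so (1,6) = 5.
Row 1 already has 5; hence (1,5) = 2.
Cage c needs product 60; hence (3,5) = 5.
Column 5 now contains 2, which forces (4,5) = 4.
Column 5 now contains 2, which forces (5,5) = 3.
3 is placed in column 5, leaving (6,5) = 1.
Cage m's pair has product 24, which forces (3,1) = 4.
Row 3 already has 5, which forces (3,4) = 3.
Row 3 already has 3, so (3,6) = 1.
Row 4 already has 4, so (4,1) = 6.
6 is placed in row 4, leaving (4,3) = 2.
The two cells of cage a must have product 15; hence (4,4) = 5.
Column 6 already has 1, which forces (4,6) = 3.
3 is placed in row 5, so (5,1) = 2.
Row 5 now contains 2, leaving (5,2) = 5.
3 is placed in row 5; hence (5,4) = 6.
Cage e needs product 48; hence (5,6) = 4.
The two cells of cage b must have product 6; hence (6,1) = 3.
Column 3 already has 2; hence (6,3) = 5.
5 is placed in column 4, so (6,4) = 2.
Cage i has product 108, which forces (6,6) = 6.
Column 1 already has 3; hence (2,1) = 5.
5 is placed in column 2; hence (2,2) = 3.
1 is placed in row 3, leaving (3,2) = 2.
Column 3 already has 2, so (3,3) = 6.
Row 4 already has 5; hence (4,2) = 1.
Column 2 already has 3, so (1,2) = 6.
Column 3 already has 6; hence (1,3) = 3.
The full grid is 1 6 3 4 2 5 / 5 3 4 1 6 2 / 4 2 6 3 5 1 / 6 1 2 5 4 3 / 2 5 1 6 3 4 / 3 4 5 2 1 6.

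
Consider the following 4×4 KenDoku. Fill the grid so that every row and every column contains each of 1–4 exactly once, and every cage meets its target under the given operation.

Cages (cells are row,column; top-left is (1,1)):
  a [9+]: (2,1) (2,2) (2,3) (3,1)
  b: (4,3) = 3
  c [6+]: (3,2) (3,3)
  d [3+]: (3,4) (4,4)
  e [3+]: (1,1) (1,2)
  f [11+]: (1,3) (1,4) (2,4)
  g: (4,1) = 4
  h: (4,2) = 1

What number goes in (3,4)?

1

Cage f has sum 11, so (1,3) = 4.
The 3 cells of cage f must have sum 11, which forces (1,4) = 3.
Cage f has sum 11; hence (2,4) = 4.
Column 3 now contains 4, so (3,3) = 2.
2 is placed in row 3, so (3,4) = 1.
Cage g is given, leaving (4,1) = 4.
Cage h is given, which forces (4,2) = 1.
B is a freebie; hence (4,3) = 3.
Column 4 now contains 1, leaving (4,4) = 2.
Cage e's pair has sum 3, which forces (1,1) = 1.
Column 2 now contains 1; hence (1,2) = 2.
Cage a needs sum 9, which forces (2,1) = 2.
The 4 cells of cage a must have sum 9, so (2,2) = 3.
3 is placed in column 3; hence (2,3) = 1.
Row 3 now contains 1; hence (3,1) = 3.
2 is placed in row 3; hence (3,2) = 4.
Completed grid: 1 2 4 3 / 2 3 1 4 / 3 4 2 1 / 4 1 3 2.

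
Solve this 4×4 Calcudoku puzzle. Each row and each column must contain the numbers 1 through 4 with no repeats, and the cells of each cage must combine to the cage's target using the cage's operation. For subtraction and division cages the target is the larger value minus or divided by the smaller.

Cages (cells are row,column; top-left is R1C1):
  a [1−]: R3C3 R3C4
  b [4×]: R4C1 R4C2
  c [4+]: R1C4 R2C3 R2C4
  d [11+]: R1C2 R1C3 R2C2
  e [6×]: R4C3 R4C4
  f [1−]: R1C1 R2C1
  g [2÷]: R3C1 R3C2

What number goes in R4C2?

1

Cage d needs sum 11, which forces R1C2 = 3.
Cage d has sum 11; hence R1C3 = 4.
The 3 cells of cage c must have sum 4, which forces R1C4 = 1.
The 3 cells of cage d must have sum 11, which forces R2C2 = 4.
Cage c needs sum 4, so R2C3 = 1.
The 3 cells of cage c must have sum 4, so R2C4 = 2.
Column 2 already has 4; hence R4C2 = 1.
Column 4 already has 2; hence R4C4 = 3.
Row 1 now contains 1, so R1C1 = 2.
Row 2 now contains 2, which forces R2C1 = 3.
Column 2 already has 1, which forces R3C2 = 2.
Cage a's pair has difference 1; hence R3C3 = 3.
3 is placed in column 4, which forces R3C4 = 4.
Row 4 already has 1, which forces R4C1 = 4.
3 is placed in row 4, so R4C3 = 2.
4 is placed in row 3; hence R3C1 = 1.
Filled in: 2 3 4 1 / 3 4 1 2 / 1 2 3 4 / 4 1 2 3.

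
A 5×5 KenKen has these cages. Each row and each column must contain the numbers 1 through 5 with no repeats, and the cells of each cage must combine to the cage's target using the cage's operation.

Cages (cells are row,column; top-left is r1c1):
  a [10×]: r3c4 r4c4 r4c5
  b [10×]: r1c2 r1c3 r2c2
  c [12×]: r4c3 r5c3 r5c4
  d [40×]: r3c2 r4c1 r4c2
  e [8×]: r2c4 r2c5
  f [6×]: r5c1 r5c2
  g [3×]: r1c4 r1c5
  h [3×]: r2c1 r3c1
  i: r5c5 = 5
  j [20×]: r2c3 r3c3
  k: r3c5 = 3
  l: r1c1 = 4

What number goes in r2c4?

Cage l is given, which forces r1c1 = 4.
K is a freebie, leaving r3c5 = 3.
Cage i is a single given cell; hence r5c5 = 5.
The two cells of cage g must have product 3, so r1c4 = 3.
3 is placed in column 5, leaving r1c5 = 1.
Cage h's pair has product 3, leaving r2c1 = 3.
Row 3 now contains 3; hence r3c1 = 1.
1 is placed in column 5; hence r4c5 = 2.
Column 1 already has 3, which forces r5c1 = 2.
Row 5 already has 2, which forces r5c2 = 3.
The 3 cells of cage b must have product 10, leaving r2c2 = 1.
Cage e needs two cells with product 8, leaving r2c4 = 2.
Column 5 now contains 2, which forces r2c5 = 4.
Cage d needs product 40, so r3c2 = 2.
Cage a has product 10, so r3c4 = 5.
Row 4 already has 2, so r4c1 = 5.
Cage d has product 40, leaving r4c2 = 4.
Cage c needs product 12, which forces r4c3 = 3.
Cage a has product 10, leaving r4c4 = 1.
1 is placed in column 4, leaving r5c4 = 4.
Column 2 now contains 2, leaving r1c2 = 5.
Cage b needs product 10, which forces r1c3 = 2.
Row 2 now contains 4; hence r2c3 = 5.
5 is placed in row 3, leaving r3c3 = 4.
Row 5 already has 4; hence r5c3 = 1.
Filled in: 4 5 2 3 1 / 3 1 5 2 4 / 1 2 4 5 3 / 5 4 3 1 2 / 2 3 1 4 5.

2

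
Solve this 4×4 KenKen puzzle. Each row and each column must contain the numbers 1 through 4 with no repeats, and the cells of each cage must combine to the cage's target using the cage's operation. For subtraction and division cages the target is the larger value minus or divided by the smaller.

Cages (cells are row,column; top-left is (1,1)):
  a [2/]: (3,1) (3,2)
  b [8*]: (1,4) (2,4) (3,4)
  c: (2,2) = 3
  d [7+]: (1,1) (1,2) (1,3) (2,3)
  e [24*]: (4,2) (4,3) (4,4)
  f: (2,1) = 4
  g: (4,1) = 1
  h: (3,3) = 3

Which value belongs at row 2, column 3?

F is a freebie, so (2,1) = 4.
Cage c is a single given cell; hence (2,2) = 3.
The 4 cells of cage d must have sum 7, which forces (2,3) = 1.
Row 2 already has 1, so (2,4) = 2.
H is a freebie, so (3,3) = 3.
G is a freebie; hence (4,1) = 1.
Cage d needs sum 7, so (1,1) = 3.
The 4 cells of cage d must have sum 7; hence (1,2) = 1.
Column 3 now contains 3, leaving (1,3) = 2.
Row 1 now contains 1, which forces (1,4) = 4.
Column 1 already has 1, leaving (3,1) = 2.
Column 2 already has 1; hence (3,2) = 4.
Column 4 already has 4, which forces (3,4) = 1.
4 is placed in column 2; hence (4,2) = 2.
Column 3 now contains 2, so (4,3) = 4.
The 3 cells of cage e must have product 24; hence (4,4) = 3.
Completed grid: 3 1 2 4 / 4 3 1 2 / 2 4 3 1 / 1 2 4 3.

1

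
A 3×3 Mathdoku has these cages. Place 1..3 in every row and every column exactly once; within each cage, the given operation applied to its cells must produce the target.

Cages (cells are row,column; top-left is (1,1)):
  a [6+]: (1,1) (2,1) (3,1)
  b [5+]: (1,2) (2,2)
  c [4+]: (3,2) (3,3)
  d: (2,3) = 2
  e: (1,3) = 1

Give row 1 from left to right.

Cage e is a single given cell, so (1,3) = 1.
Cage d is a single given cell, which forces (2,3) = 2.
1 is placed in column 3, so (3,3) = 3.
Cage b's pair has sum 5, which forces (1,2) = 2.
Row 2 now contains 2; hence (2,2) = 3.
Row 3 already has 3, leaving (3,2) = 1.
2 is placed in row 1, so (1,1) = 3.
Row 2 already has 3, so (2,1) = 1.
Row 3 already has 1, leaving (3,1) = 2.
The full grid is 3 2 1 / 1 3 2 / 2 1 3.

3 2 1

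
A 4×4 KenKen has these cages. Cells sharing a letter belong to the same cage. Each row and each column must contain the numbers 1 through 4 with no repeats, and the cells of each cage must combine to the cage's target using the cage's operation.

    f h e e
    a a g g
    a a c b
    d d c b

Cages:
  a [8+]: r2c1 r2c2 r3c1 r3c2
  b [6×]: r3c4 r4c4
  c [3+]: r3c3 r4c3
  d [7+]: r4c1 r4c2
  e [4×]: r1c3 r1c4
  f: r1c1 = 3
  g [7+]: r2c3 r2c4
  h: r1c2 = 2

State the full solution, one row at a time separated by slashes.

Cage f is given, which forces r1c1 = 3.
Cage h is given, leaving r1c2 = 2.
3 is placed in column 1, leaving r4c1 = 4.
Row 4 already has 4, so r4c2 = 3.
Row 4 already has 3; hence r4c4 = 2.
Cage c's pair has sum 3, which forces r3c3 = 2.
Column 4 already has 2, which forces r3c4 = 3.
Row 4 now contains 2, which forces r4c3 = 1.
1 is placed in column 3; hence r1c3 = 4.
Cage e's pair has product 4, which forces r1c4 = 1.
Cage a has sum 8, so r2c1 = 2.
The 4 cells of cage a must have sum 8, so r2c2 = 1.
Cage g's pair has sum 7, leaving r2c3 = 3.
3 is placed in column 4, which forces r2c4 = 4.
Row 3 now contains 2, leaving r3c1 = 1.
The 4 cells of cage a must have sum 8, leaving r3c2 = 4.

3 2 4 1 / 2 1 3 4 / 1 4 2 3 / 4 3 1 2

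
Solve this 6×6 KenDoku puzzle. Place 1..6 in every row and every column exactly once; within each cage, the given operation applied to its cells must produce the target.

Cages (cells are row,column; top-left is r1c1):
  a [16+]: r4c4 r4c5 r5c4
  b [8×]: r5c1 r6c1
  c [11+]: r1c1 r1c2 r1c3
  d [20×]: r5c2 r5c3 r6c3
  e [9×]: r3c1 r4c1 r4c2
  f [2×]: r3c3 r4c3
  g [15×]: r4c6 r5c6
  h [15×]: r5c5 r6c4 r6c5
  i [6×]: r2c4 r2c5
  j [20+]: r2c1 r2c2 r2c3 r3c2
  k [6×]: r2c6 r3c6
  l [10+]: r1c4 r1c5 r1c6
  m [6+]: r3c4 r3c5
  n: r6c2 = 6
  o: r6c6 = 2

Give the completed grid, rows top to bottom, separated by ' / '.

The 3 cells of cage e must have product 9, which forces r3c1 = 3.
The 3 cells of cage e must have product 9, leaving r4c1 = 1.
The 3 cells of cage e must have product 9, leaving r4c2 = 3.
Row 4 already has 1, leaving r4c3 = 2.
Row 4 now contains 3, so r4c6 = 5.
5 is placed in column 6, leaving r5c6 = 3.
N is a freebie, so r6c2 = 6.
O is a freebie, which forces r6c6 = 2.
The 4 cells of cage j must have sum 20, which forces r2c2 = 4.
Column 2 already has 6, which forces r3c2 = 5.
2 is placed in column 3, so r3c3 = 1.
Row 3 already has 1, leaving r3c6 = 6.
The 3 cells of cage a must have sum 16; hence r4c4 = 4.
5 is placed in row 4, so r4c5 = 6.
Cage b's pair has product 8, leaving r5c1 = 2.
Column 2 already has 5, so r5c2 = 1.
Cage a has sum 16, which forces r5c4 = 6.
Row 5 now contains 1, which forces r5c5 = 5.
Row 6 already has 2, leaving r6c1 = 4.
4 is placed in row 6, so r6c3 = 5.
1 is placed in column 2, so r1c2 = 2.
The 3 cells of cage l must have sum 10; hence r1c4 = 5.
Cage j needs sum 20; hence r2c1 = 5.
5 is placed in column 3, leaving r2c3 = 6.
6 is placed in column 6, which forces r2c6 = 1.
Column 4 already has 4; hence r3c4 = 2.
The two cells of cage m must have sum 6; hence r3c5 = 4.
5 is placed in row 5; hence r5c3 = 4.
Row 1 already has 5; hence r1c1 = 6.
4 is placed in column 3; hence r1c3 = 3.
Column 5 now contains 4, so r1c5 = 1.
Column 6 already has 1, which forces r1c6 = 4.
Column 4 now contains 2, which forces r2c4 = 3.
Cage i's pair has product 6, leaving r2c5 = 2.
3 is placed in column 4; hence r6c4 = 1.
1 is placed in column 5, so r6c5 = 3.

6 2 3 5 1 4 / 5 4 6 3 2 1 / 3 5 1 2 4 6 / 1 3 2 4 6 5 / 2 1 4 6 5 3 / 4 6 5 1 3 2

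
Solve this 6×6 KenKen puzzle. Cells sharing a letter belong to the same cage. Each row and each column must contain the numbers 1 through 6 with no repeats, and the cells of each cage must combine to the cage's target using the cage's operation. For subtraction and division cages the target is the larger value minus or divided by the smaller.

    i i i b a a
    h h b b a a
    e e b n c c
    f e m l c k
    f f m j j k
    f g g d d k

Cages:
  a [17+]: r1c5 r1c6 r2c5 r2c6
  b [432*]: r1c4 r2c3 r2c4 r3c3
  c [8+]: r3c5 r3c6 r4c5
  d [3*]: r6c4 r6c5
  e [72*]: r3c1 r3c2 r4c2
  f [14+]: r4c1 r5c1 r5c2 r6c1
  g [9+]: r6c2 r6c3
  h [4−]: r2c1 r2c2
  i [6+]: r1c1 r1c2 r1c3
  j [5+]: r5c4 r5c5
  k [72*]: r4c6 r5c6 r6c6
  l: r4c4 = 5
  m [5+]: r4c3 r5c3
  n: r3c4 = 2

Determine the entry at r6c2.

N is a freebie, which forces r3c4 = 2.
L is a freebie, leaving r4c4 = 5.
In row 6, 2 can only go at r6c1, so r6c1 = 2.
The only place for 5 in column 3 is r6c3.
Cage g needs two cells with sum 9, which forces r6c2 = 4.
The 3 cells of cage e must have product 72, so r3c1 = 4.
Row 6 needs a 6, and only r6c6 is open for it.
Cage c needs sum 8; hence r4c5 = 2.
Row 5 needs a 2, and only r5c3 is open for it.
The 3 cells of cage i must have sum 6, which forces r1c2 = 2.
Cage m needs two cells with sum 5; hence r4c3 = 3.
Row 4 now contains 3; hence r4c6 = 4.
Column 6 now contains 4, leaving r5c6 = 3.
The 3 cells of cage i must have sum 6, leaving r1c1 = 3.
3 is placed in column 3, which forces r1c3 = 1.
Row 1 now contains 3, leaving r1c4 = 6.
1 is placed in row 1, leaving r1c6 = 5.
Cage b needs product 432, which forces r2c3 = 4.
Column 4 already has 6, leaving r2c4 = 3.
Cage e has product 72, which forces r3c2 = 3.
3 is placed in column 3, which forces r3c3 = 6.
Column 6 now contains 5, leaving r3c6 = 1.
Row 4 now contains 3; hence r4c2 = 6.
Column 4 now contains 3, so r6c4 = 1.
1 is placed in row 6; hence r6c5 = 3.
Row 1 already has 5, which forces r1c5 = 4.
Cage a has sum 17, which forces r2c5 = 6.
Column 6 now contains 1; hence r2c6 = 2.
1 is placed in row 3, leaving r3c5 = 5.
Row 4 already has 6, leaving r4c1 = 1.
Cage f has sum 14, so r5c1 = 6.
The 4 cells of cage f must have sum 14, leaving r5c2 = 5.
Column 4 already has 1; hence r5c4 = 4.
Cage j's pair has sum 5, leaving r5c5 = 1.
Column 1 already has 1, so r2c1 = 5.
Column 2 now contains 5; hence r2c2 = 1.
Completed grid: 3 2 1 6 4 5 / 5 1 4 3 6 2 / 4 3 6 2 5 1 / 1 6 3 5 2 4 / 6 5 2 4 1 3 / 2 4 5 1 3 6.

4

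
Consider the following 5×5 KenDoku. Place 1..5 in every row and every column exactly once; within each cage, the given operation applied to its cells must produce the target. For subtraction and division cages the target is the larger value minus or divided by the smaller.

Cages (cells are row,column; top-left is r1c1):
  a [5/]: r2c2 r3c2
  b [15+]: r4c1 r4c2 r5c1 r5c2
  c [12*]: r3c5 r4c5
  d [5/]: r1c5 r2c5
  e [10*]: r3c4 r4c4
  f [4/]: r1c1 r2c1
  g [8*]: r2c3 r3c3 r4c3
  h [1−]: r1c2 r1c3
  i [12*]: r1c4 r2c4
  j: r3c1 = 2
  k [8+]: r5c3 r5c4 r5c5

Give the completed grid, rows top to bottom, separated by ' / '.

Cage j is given, so r3c1 = 2.
Row 3 now contains 2; hence r3c4 = 5.
Column 4 already has 5; hence r4c4 = 2.
Cage a's pair has quotient 5, leaving r2c2 = 5.
Cage g needs product 8; hence r2c3 = 2.
Row 2 now contains 5, so r2c5 = 1.
Row 3 already has 5; hence r3c2 = 1.
Row 3 now contains 1, so r3c3 = 4.
Row 3 already has 4; hence r3c5 = 3.
Column 3 already has 4; hence r4c3 = 1.
Column 5 already has 3; hence r4c5 = 4.
The two cells of cage f must have quotient 4, leaving r1c1 = 1.
Column 5 already has 1, so r1c5 = 5.
Row 2 already has 1, which forces r2c1 = 4.
Row 2 now contains 4, which forces r2c4 = 3.
Cage b needs sum 15, so r4c1 = 5.
Row 4 now contains 4; hence r4c2 = 3.
Cage b has sum 15, leaving r5c1 = 3.
Cage b needs sum 15, which forces r5c2 = 4.
Cage k needs sum 8, so r5c3 = 5.
Cage k needs sum 8, leaving r5c4 = 1.
Cage k needs sum 8; hence r5c5 = 2.
4 is placed in column 2; hence r1c2 = 2.
Row 1 now contains 5, so r1c3 = 3.
Column 4 now contains 3, so r1c4 = 4.

1 2 3 4 5 / 4 5 2 3 1 / 2 1 4 5 3 / 5 3 1 2 4 / 3 4 5 1 2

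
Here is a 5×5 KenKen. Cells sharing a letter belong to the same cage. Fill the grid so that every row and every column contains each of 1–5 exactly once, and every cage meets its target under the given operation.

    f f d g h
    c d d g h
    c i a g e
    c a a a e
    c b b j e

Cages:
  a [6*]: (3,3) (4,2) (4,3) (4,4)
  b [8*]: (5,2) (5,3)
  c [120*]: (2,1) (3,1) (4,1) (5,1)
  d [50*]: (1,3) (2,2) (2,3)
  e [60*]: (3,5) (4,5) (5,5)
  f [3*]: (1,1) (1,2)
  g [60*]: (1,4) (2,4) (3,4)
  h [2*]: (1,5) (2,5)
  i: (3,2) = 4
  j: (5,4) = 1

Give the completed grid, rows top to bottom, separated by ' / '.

1 3 5 4 2 / 4 5 2 3 1 / 2 4 1 5 3 / 5 1 3 2 4 / 3 2 4 1 5

Cage d needs product 50, leaving (1,3) = 5.
Cage d needs product 50; hence (2,2) = 5.
Cage d has product 50, which forces (2,3) = 2.
2 is placed in row 2, which forces (2,5) = 1.
Cage i is given, so (3,2) = 4.
Cage a has product 6, so (3,3) = 1.
Column 3 already has 2, leaving (4,3) = 3.
4 is placed in column 2; hence (5,2) = 2.
Column 3 already has 2, leaving (5,3) = 4.
J is a freebie, so (5,4) = 1.
Column 5 already has 1, leaving (1,5) = 2.
The 3 cells of cage g must have product 60; hence (3,4) = 5.
Row 3 now contains 5, which forces (3,5) = 3.
2 is placed in column 2, so (4,2) = 1.
Column 4 already has 1, leaving (4,4) = 2.
Cage e has product 60; hence (4,5) = 4.
Column 5 already has 3; hence (5,5) = 5.
The two cells of cage f must have product 3, leaving (1,1) = 1.
1 is placed in column 2, so (1,2) = 3.
Row 1 already has 3, so (1,4) = 4.
Cage c has product 120; hence (2,1) = 4.
4 is placed in column 4; hence (2,4) = 3.
Row 3 now contains 3, leaving (3,1) = 2.
Row 4 already has 4, so (4,1) = 5.
Row 5 now contains 5, so (5,1) = 3.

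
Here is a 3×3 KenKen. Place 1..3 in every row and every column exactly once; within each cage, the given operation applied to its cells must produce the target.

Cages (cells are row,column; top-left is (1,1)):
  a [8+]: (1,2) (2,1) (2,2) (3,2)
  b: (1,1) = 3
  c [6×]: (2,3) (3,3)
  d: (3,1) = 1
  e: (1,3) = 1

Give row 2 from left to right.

Cage b is given, which forces (1,1) = 3.
Cage e is given, so (1,3) = 1.
Cage a has sum 8, which forces (2,1) = 2.
Row 2 now contains 2, so (2,3) = 3.
Cage d is given; hence (3,1) = 1.
Column 3 now contains 3, which forces (3,3) = 2.
Row 1 now contains 1, which forces (1,2) = 2.
3 is placed in row 2; hence (2,2) = 1.
Row 3 now contains 2, so (3,2) = 3.
Filled in: 3 2 1 / 2 1 3 / 1 3 2.

2 1 3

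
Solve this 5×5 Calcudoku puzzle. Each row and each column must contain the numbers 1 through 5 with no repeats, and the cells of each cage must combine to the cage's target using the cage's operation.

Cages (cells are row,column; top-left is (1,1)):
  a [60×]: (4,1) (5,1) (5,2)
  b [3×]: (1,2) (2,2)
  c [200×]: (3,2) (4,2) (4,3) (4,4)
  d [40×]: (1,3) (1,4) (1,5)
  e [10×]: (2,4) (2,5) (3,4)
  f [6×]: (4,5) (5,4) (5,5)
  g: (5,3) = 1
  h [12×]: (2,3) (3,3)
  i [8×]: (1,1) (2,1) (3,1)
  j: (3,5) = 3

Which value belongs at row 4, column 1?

3

The 4 cells of cage c must have product 200; hence (3,2) = 5.
Cage j is given; hence (3,5) = 3.
Cage g is a single given cell, so (5,3) = 1.
1 is placed in row 5, which forces (5,5) = 2.
Cage h's pair has product 12, so (2,3) = 3.
Row 3 now contains 3, leaving (3,3) = 4.
2 is placed in column 5, which forces (4,5) = 1.
Row 5 already has 2; hence (5,4) = 3.
The two cells of cage b must have product 3; hence (1,2) = 3.
3 is placed in row 2, leaving (2,2) = 1.
Row 2 now contains 1, which forces (2,4) = 2.
Column 5 already has 1; hence (2,5) = 5.
2 is placed in column 4, so (3,4) = 1.
The 3 cells of cage a must have product 60, so (4,1) = 3.
The 3 cells of cage a must have product 60; hence (5,1) = 5.
3 is placed in row 5, so (5,2) = 4.
Cage i has product 8, which forces (1,1) = 1.
The 3 cells of cage d must have product 40; hence (1,3) = 2.
The 3 cells of cage d must have product 40; hence (1,4) = 5.
Column 5 already has 5; hence (1,5) = 4.
Row 2 now contains 2; hence (2,1) = 4.
Row 3 now contains 1, leaving (3,1) = 2.
4 is placed in column 2; hence (4,2) = 2.
Cage c needs product 200, leaving (4,3) = 5.
The 4 cells of cage c must have product 200; hence (4,4) = 4.
Completed grid: 1 3 2 5 4 / 4 1 3 2 5 / 2 5 4 1 3 / 3 2 5 4 1 / 5 4 1 3 2.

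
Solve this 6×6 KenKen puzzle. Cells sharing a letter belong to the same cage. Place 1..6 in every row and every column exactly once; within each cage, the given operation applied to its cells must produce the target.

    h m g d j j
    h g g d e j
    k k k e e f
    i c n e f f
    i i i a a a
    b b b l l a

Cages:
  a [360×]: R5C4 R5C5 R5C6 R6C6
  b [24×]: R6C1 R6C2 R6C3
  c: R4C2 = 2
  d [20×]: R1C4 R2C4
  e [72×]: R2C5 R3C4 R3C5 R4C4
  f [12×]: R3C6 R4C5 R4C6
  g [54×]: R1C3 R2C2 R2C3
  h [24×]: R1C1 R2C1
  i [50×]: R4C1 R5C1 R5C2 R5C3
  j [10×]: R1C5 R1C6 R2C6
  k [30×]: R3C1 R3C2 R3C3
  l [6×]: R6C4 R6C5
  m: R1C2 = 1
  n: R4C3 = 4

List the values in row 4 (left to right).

5 2 4 6 1 3

Cage m is given, so R1C2 = 1.
Cage g has product 54, so R1C3 = 3.
Cage g has product 54, so R2C2 = 3.
Cage g has product 54, which forces R2C3 = 6.
The 4 cells of cage i must have product 50, so R4C1 = 5.
Cage c is a single given cell, which forces R4C2 = 2.
N is a freebie, so R4C3 = 4.
Column 2 already has 2, leaving R5C2 = 5.
Cage h needs two cells with product 24, which forces R1C1 = 6.
Row 2 already has 6, which forces R2C1 = 4.
Row 2 already has 4; hence R2C4 = 5.
Cage j needs product 10, leaving R2C6 = 1.
Cage k has product 30, leaving R3C1 = 1.
5 is placed in column 2, leaving R3C2 = 6.
The 3 cells of cage k must have product 30; hence R3C3 = 5.
Column 1 now contains 1, which forces R5C1 = 2.
Row 5 now contains 2; hence R5C3 = 1.
4 is placed in column 1, leaving R6C1 = 3.
Column 2 already has 6, leaving R6C2 = 4.
Column 3 already has 1, so R6C3 = 2.
The 4 cells of cage a must have product 360; hence R6C6 = 5.
5 is placed in column 4; hence R1C4 = 4.
Cage j has product 10, so R1C5 = 5.
5 is placed in column 6, leaving R1C6 = 2.
Row 2 already has 1, so R2C5 = 2.
4 is placed in column 4; hence R3C4 = 2.
The 4 cells of cage e must have product 72; hence R3C5 = 3.
Column 6 now contains 2, leaving R3C6 = 4.
Cage f has product 12, so R4C5 = 1.
Column 5 already has 1, which forces R6C5 = 6.
The 4 cells of cage e must have product 72, so R4C4 = 6.
Cage f has product 12; hence R4C6 = 3.
Column 4 now contains 6, so R5C4 = 3.
6 is placed in column 5, which forces R5C5 = 4.
Column 6 now contains 3, which forces R5C6 = 6.
Row 6 now contains 6; hence R6C4 = 1.
Filled in: 6 1 3 4 5 2 / 4 3 6 5 2 1 / 1 6 5 2 3 4 / 5 2 4 6 1 3 / 2 5 1 3 4 6 / 3 4 2 1 6 5.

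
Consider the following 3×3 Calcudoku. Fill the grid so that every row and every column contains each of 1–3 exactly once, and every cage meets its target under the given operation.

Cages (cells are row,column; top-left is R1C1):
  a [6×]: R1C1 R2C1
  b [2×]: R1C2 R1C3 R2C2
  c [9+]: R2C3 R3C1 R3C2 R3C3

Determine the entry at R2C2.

1

Cage b needs product 2, leaving R1C2 = 2.
The 3 cells of cage b must have product 2, leaving R1C3 = 1.
Cage b needs product 2, which forces R2C2 = 1.
Cage c needs sum 9, which forces R2C3 = 3.
1 is placed in column 2, which forces R3C2 = 3.
Column 3 already has 1, so R3C3 = 2.
Row 1 already has 2, so R1C1 = 3.
3 is placed in row 2, which forces R2C1 = 2.
Row 3 already has 2, so R3C1 = 1.
Completed grid: 3 2 1 / 2 1 3 / 1 3 2.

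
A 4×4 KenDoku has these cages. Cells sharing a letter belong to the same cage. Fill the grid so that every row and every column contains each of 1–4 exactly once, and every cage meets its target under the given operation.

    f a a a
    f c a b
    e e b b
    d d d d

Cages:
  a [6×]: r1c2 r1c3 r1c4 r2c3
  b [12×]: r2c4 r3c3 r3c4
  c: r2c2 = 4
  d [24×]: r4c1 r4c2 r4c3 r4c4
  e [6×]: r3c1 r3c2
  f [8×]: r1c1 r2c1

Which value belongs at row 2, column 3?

1

C is a freebie; hence r2c2 = 4.
Cage a needs product 6; hence r2c3 = 1.
The two cells of cage f must have product 8, so r1c1 = 4.
Row 2 already has 4, so r2c1 = 2.
2 is placed in row 2, which forces r2c4 = 3.
Column 1 already has 2, which forces r3c1 = 3.
Row 3 now contains 3, so r3c2 = 2.
2 is placed in row 3, leaving r3c3 = 4.
3 is placed in column 4, so r3c4 = 1.
Column 1 now contains 3, leaving r4c1 = 1.
Row 4 already has 1; hence r4c2 = 3.
Row 4 already has 3, which forces r4c3 = 2.
Row 4 now contains 2, so r4c4 = 4.
Column 2 already has 3; hence r1c2 = 1.
Column 3 now contains 2; hence r1c3 = 3.
Column 4 already has 1, so r1c4 = 2.
Completed grid: 4 1 3 2 / 2 4 1 3 / 3 2 4 1 / 1 3 2 4.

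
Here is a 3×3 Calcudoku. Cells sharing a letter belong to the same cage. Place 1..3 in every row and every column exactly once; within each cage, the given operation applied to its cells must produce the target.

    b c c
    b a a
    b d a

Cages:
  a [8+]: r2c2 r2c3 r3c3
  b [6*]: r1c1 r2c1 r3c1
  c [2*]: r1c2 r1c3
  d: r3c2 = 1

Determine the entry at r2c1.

1

The 3 cells of cage a must have sum 8; hence r2c2 = 3.
The 3 cells of cage a must have sum 8; hence r2c3 = 2.
Cage d is a single given cell, so r3c2 = 1.
The 3 cells of cage a must have sum 8, which forces r3c3 = 3.
Cage b needs product 6, so r1c1 = 3.
Column 2 now contains 1; hence r1c2 = 2.
Column 3 already has 2; hence r1c3 = 1.
2 is placed in row 2, which forces r2c1 = 1.
Row 3 already has 3, which forces r3c1 = 2.
The full grid is 3 2 1 / 1 3 2 / 2 1 3.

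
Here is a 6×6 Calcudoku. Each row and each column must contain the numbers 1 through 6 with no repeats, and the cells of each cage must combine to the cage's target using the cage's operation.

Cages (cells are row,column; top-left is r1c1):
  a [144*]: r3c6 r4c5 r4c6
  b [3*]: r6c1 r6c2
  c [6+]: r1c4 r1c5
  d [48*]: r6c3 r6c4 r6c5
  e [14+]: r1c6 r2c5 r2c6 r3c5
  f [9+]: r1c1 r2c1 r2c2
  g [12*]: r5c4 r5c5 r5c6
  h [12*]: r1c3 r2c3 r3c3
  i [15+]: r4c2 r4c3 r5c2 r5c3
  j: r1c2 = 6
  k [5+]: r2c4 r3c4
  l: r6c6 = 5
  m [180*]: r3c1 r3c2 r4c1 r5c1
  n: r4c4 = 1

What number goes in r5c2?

2

Cage j is a single given cell; hence r1c2 = 6.
Cage a needs product 144, leaving r3c6 = 6.
N is a freebie, which forces r4c4 = 1.
Cage a needs product 144, which forces r4c5 = 6.
The 3 cells of cage a must have product 144, which forces r4c6 = 4.
Cage l is given; hence r6c6 = 5.
Row 3 needs a 1, and only r3c3 is open for it.
Column 4 needs a 5, and only r1c4 is open for it.
Cage c needs two cells with sum 6, which forces r1c5 = 1.
Cage g needs product 12; hence r5c6 = 1.
The only place for 3 in column 5 is r5c5.
The 3 cells of cage g must have product 12, so r5c4 = 4.
Column 2 needs a 4, and only r2c2 is open for it.
Row 2 already has 4; hence r2c5 = 5.
Cage e has sum 14, leaving r3c5 = 4.
Column 5 now contains 4; hence r6c5 = 2.
Cage m has product 180, leaving r5c1 = 6.
Cage d needs product 48, leaving r6c3 = 4.
2 is placed in row 6, leaving r6c4 = 6.
4 is placed in column 3; hence r1c3 = 2.
Row 1 already has 2; hence r1c6 = 3.
The 3 cells of cage h must have product 12, so r2c3 = 6.
Column 6 now contains 3, leaving r2c6 = 2.
Column 3 now contains 2, leaving r5c3 = 5.
3 is placed in row 1; hence r1c1 = 4.
Cage f has sum 9, so r2c1 = 1.
2 is placed in row 2, so r2c4 = 3.
The two cells of cage k must have sum 5, so r3c4 = 2.
The 4 cells of cage i must have sum 15, which forces r4c2 = 5.
Column 3 now contains 5, leaving r4c3 = 3.
Row 5 now contains 5, which forces r5c2 = 2.
Column 1 already has 1, leaving r6c1 = 3.
3 is placed in row 6, which forces r6c2 = 1.
Column 1 already has 3; hence r3c1 = 5.
Column 2 already has 5, leaving r3c2 = 3.
3 is placed in row 4, which forces r4c1 = 2.
The full grid is 4 6 2 5 1 3 / 1 4 6 3 5 2 / 5 3 1 2 4 6 / 2 5 3 1 6 4 / 6 2 5 4 3 1 / 3 1 4 6 2 5.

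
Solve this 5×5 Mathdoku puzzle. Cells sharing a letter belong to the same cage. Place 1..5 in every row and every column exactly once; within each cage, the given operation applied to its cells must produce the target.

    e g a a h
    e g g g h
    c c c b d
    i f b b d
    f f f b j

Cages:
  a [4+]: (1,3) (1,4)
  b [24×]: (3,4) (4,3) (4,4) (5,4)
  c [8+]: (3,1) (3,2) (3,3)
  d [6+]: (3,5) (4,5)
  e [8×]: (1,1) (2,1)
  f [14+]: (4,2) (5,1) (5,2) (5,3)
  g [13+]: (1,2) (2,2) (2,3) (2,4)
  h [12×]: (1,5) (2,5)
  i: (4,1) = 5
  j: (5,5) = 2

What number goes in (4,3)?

3

Cage i is a single given cell; hence (4,1) = 5.
J is a freebie; hence (5,5) = 2.
Cage d's pair has sum 6; hence (3,5) = 5.
Cage d needs two cells with sum 6; hence (4,5) = 1.
The only place for 5 in row 1 is (1,2).
Cage f has sum 14, so (5,3) = 5.
In row 1, 2 can only go at (1,1), so (1,1) = 2.
2 is placed in column 1, so (2,1) = 4.
Row 2 now contains 4, leaving (2,5) = 3.
Column 1 already has 4, so (5,1) = 3.
Column 5 now contains 3; hence (1,5) = 4.
Cage g needs sum 13, leaving (2,4) = 5.
Column 1 already has 3, so (3,1) = 1.
The 4 cells of cage f must have sum 14, so (4,2) = 2.
Cage f has sum 14, so (5,2) = 4.
4 is placed in row 5, leaving (5,4) = 1.
The two cells of cage a must have sum 4, so (1,3) = 1.
Column 4 now contains 1, which forces (1,4) = 3.
Column 2 now contains 2; hence (2,2) = 1.
The 4 cells of cage g must have sum 13, so (2,3) = 2.
Column 2 now contains 4; hence (3,2) = 3.
Cage c has sum 8, so (3,3) = 4.
Cage b needs product 24, leaving (3,4) = 2.
Column 3 already has 4, leaving (4,3) = 3.
Column 4 now contains 3; hence (4,4) = 4.
Filled in: 2 5 1 3 4 / 4 1 2 5 3 / 1 3 4 2 5 / 5 2 3 4 1 / 3 4 5 1 2.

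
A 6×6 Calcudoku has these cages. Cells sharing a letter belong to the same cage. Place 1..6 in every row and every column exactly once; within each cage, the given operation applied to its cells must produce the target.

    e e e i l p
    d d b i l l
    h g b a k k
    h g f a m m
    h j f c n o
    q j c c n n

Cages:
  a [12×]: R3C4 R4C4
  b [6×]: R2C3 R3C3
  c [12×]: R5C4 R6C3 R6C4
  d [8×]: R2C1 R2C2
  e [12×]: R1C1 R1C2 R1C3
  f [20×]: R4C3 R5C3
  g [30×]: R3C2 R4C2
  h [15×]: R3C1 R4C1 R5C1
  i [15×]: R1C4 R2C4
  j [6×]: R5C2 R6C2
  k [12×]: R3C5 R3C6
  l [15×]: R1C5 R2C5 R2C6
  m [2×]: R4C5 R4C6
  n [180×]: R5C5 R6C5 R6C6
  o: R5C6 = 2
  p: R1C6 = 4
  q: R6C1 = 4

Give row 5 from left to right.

Cage p is given; hence R1C6 = 4.
Cage n has product 180, so R5C5 = 6.
Cage o is a single given cell; hence R5C6 = 2.
Cage q is a single given cell, leaving R6C1 = 4.
The 3 cells of cage n must have product 180, which forces R6C5 = 5.
Cage n has product 180, which forces R6C6 = 6.
Column 1 now contains 4; hence R2C1 = 2.
Cage d's pair has product 8; hence R2C2 = 4.
Cage l needs product 15, so R2C6 = 5.
Cage k's pair has product 12; hence R3C5 = 4.
6 is placed in column 6, leaving R3C6 = 3.
The two cells of cage m must have product 2, so R4C5 = 2.
Column 6 already has 2, leaving R4C6 = 1.
Cage j needs two cells with product 6, which forces R5C2 = 3.
Cage c needs product 12, which forces R5C4 = 4.
Cage j needs two cells with product 6, so R6C2 = 2.
The 3 cells of cage e must have product 12, so R1C3 = 2.
Cage i needs two cells with product 15, which forces R1C4 = 5.
Row 2 now contains 5, leaving R2C4 = 3.
3 is placed in row 2; hence R2C5 = 1.
Cage a's pair has product 12, so R3C4 = 2.
The 3 cells of cage h must have product 15, so R4C1 = 3.
Cage f's pair has product 20, so R4C3 = 4.
Cage a's pair has product 12, leaving R4C4 = 6.
4 is placed in row 5, which forces R5C3 = 5.
Column 4 now contains 3, so R6C4 = 1.
Column 5 now contains 1; hence R1C5 = 3.
1 is placed in row 2, which forces R2C3 = 6.
Cage h has product 15, which forces R3C1 = 5.
Cage g's pair has product 30; hence R3C2 = 6.
Cage b's pair has product 6; hence R3C3 = 1.
Row 4 now contains 6, which forces R4C2 = 5.
Row 5 now contains 5, so R5C1 = 1.
1 is placed in row 6, which forces R6C3 = 3.
Column 1 now contains 1, so R1C1 = 6.
Column 2 already has 6, so R1C2 = 1.
Completed grid: 6 1 2 5 3 4 / 2 4 6 3 1 5 / 5 6 1 2 4 3 / 3 5 4 6 2 1 / 1 3 5 4 6 2 / 4 2 3 1 5 6.

1 3 5 4 6 2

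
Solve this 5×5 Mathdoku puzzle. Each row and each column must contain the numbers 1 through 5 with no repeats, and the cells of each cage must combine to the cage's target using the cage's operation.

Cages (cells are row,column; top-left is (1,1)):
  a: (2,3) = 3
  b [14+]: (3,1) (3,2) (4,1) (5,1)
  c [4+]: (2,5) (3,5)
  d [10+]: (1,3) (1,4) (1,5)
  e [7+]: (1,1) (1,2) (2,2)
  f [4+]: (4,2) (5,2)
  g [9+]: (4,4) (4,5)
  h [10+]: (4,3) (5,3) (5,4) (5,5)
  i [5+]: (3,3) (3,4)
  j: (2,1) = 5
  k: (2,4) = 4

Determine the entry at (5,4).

2

J is a freebie; hence (2,1) = 5.
A is a freebie; hence (2,3) = 3.
K is a freebie, leaving (2,4) = 4.
Row 2 already has 3, which forces (2,5) = 1.
1 is placed in column 5; hence (3,5) = 3.
Column 4 now contains 4; hence (4,4) = 5.
Row 4 already has 5; hence (4,5) = 4.
Row 2 now contains 1; hence (2,2) = 2.
Cage b needs sum 14; hence (3,2) = 5.
Cage i needs two cells with sum 5, so (3,3) = 4.
The two cells of cage i must have sum 5, which forces (3,4) = 1.
Column 4 now contains 1, which forces (1,4) = 3.
4 is placed in row 3; hence (3,1) = 2.
The 4 cells of cage b must have sum 14, which forces (4,1) = 3.
Row 4 already has 3, leaving (4,2) = 1.
Cage h needs sum 10, which forces (4,3) = 2.
The 4 cells of cage b must have sum 14, which forces (5,1) = 4.
Column 2 now contains 1, leaving (5,2) = 3.
Cage h has sum 10, leaving (5,3) = 1.
Cage h has sum 10, which forces (5,4) = 2.
Cage h needs sum 10, so (5,5) = 5.
4 is placed in column 1, leaving (1,1) = 1.
Column 2 now contains 1, so (1,2) = 4.
Column 3 already has 2, so (1,3) = 5.
5 is placed in column 5; hence (1,5) = 2.
Filled in: 1 4 5 3 2 / 5 2 3 4 1 / 2 5 4 1 3 / 3 1 2 5 4 / 4 3 1 2 5.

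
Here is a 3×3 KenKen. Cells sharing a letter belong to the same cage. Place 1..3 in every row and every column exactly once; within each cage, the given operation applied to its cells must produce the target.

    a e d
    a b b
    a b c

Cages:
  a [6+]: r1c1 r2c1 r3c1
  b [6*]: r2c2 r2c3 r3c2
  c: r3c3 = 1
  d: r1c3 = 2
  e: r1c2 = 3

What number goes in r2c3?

E is a freebie, leaving r1c2 = 3.
D is a freebie, so r1c3 = 2.
Cage c is given, leaving r3c3 = 1.
Row 1 already has 2, which forces r1c1 = 1.
Cage b has product 6, which forces r2c2 = 1.
Column 3 now contains 1, so r2c3 = 3.
Row 3 now contains 1, which forces r3c2 = 2.
3 is placed in row 2, which forces r2c1 = 2.
Row 3 already has 2, leaving r3c1 = 3.
Filled in: 1 3 2 / 2 1 3 / 3 2 1.

3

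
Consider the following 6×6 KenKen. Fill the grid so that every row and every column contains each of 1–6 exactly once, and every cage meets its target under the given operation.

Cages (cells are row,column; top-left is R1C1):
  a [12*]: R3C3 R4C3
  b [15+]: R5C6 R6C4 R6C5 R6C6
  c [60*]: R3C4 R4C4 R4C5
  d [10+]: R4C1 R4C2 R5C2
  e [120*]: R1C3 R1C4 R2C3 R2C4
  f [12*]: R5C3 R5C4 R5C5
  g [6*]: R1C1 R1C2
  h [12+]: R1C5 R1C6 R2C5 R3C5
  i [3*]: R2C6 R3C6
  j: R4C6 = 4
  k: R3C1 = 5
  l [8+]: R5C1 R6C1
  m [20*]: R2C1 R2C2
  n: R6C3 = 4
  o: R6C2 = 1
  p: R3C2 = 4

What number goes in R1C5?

1

K is a freebie, so R3C1 = 5.
Cage p is a single given cell, which forces R3C2 = 4.
J is a freebie, leaving R4C6 = 4.
Cage o is given, so R6C2 = 1.
Cage n is a single given cell, leaving R6C3 = 4.
Column 1 now contains 5; hence R2C1 = 4.
Column 2 already has 4, so R2C2 = 5.
Row 4 needs a 1, and only R4C1 is open for it.
The only place for 3 in row 4 is R4C2.
Cage g needs two cells with product 6, which forces R1C1 = 3.
Column 2 now contains 3, leaving R1C2 = 2.
2 is placed in row 1, leaving R1C3 = 5.
5 is placed in row 1, leaving R1C4 = 4.
Column 2 now contains 3, which forces R5C2 = 6.
6 is placed in row 5; hence R5C1 = 2.
The 3 cells of cage f must have product 12, which forces R5C5 = 4.
The two cells of cage l must have sum 8; hence R6C1 = 6.
Cage b has sum 15, so R5C6 = 5.
The only place for 1 in row 3 is R3C6.
Cage h needs sum 12, which forces R1C5 = 1.
Column 6 now contains 1, so R1C6 = 6.
Column 6 now contains 1, leaving R2C6 = 3.
Column 6 now contains 3, so R6C6 = 2.
Row 2 now contains 3, leaving R2C5 = 2.
Cage h has sum 12, so R3C5 = 3.
Column 5 already has 3, leaving R6C5 = 5.
The 3 cells of cage c must have product 60, so R3C4 = 2.
Cage c needs product 60, which forces R4C4 = 5.
Column 5 already has 5; hence R4C5 = 6.
Row 6 now contains 5, so R6C4 = 3.
2 is placed in row 3, leaving R3C3 = 6.
Row 4 now contains 6, leaving R4C3 = 2.
Cage f needs product 12, leaving R5C3 = 3.
Column 4 already has 3; hence R5C4 = 1.
Column 3 already has 6, which forces R2C3 = 1.
Column 4 already has 1; hence R2C4 = 6.
Completed grid: 3 2 5 4 1 6 / 4 5 1 6 2 3 / 5 4 6 2 3 1 / 1 3 2 5 6 4 / 2 6 3 1 4 5 / 6 1 4 3 5 2.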